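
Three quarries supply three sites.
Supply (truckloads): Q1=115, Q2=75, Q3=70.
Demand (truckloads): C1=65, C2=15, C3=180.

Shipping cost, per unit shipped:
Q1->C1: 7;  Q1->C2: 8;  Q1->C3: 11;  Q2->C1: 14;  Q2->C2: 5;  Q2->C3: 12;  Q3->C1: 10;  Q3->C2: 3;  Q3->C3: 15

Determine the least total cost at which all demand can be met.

Optimal allocation:
  Q1 to C1: 10 × 7 = 70
  Q1 to C3: 105 × 11 = 1155
  Q2 to C3: 75 × 12 = 900
  Q3 to C1: 55 × 10 = 550
  Q3 to C2: 15 × 3 = 45
Total = 70 + 1155 + 900 + 550 + 45 = 2720.
(Supply check: Q1 ships 115; Q2 ships 75; Q3 ships 70.)

2720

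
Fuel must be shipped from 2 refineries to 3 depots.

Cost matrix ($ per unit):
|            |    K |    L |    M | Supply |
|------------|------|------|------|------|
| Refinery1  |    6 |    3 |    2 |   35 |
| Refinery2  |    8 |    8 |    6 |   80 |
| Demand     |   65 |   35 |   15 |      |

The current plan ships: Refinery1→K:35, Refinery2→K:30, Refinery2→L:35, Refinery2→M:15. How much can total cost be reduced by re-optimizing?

105

Current plan cost = 35·6 + 30·8 + 35·8 + 15·6 = $820.
Optimal plan:
  Refinery1->L: 35 kL
  Refinery2->K: 65 kL
  Refinery2->M: 15 kL
Optimal cost = $715.
Saving = 820 − 715 = $105.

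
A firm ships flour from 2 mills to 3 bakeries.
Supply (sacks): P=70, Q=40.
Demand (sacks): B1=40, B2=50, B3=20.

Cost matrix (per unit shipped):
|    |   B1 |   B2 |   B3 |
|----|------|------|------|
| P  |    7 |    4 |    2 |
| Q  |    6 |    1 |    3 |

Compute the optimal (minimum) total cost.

400

An optimal shipping plan:
  P to B1: 40 × 7 = 280
  P to B2: 10 × 4 = 40
  P to B3: 20 × 2 = 40
  Q to B2: 40 × 1 = 40
Total = 280 + 40 + 40 + 40 = 400.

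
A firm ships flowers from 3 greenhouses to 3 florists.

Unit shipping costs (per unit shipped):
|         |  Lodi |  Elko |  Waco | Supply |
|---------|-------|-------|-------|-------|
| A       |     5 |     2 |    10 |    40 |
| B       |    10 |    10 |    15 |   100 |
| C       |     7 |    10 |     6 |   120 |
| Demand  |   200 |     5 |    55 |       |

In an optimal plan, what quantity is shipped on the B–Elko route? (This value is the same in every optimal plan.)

0

Solving gives:
  A->Lodi: 35 × 5 = 175
  A->Elko: 5 × 2 = 10
  B->Lodi: 100 × 10 = 1000
  C->Lodi: 65 × 7 = 455
  C->Waco: 55 × 6 = 330
Total cost = 1970.
The route B→Elko is not used.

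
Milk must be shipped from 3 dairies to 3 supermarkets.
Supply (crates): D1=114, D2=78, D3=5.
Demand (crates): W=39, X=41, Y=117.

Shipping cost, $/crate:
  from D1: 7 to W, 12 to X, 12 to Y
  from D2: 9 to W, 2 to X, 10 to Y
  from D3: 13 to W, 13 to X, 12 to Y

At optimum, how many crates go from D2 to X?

41

Optimal shipments:
  D1 to W: 39 × $7 = $273
  D1 to Y: 75 × $12 = $900
  D2 to X: 41 × $2 = $82
  D2 to Y: 37 × $10 = $370
  D3 to Y: 5 × $12 = $60
Total cost = $1685.
So D2→X carries 41 crates.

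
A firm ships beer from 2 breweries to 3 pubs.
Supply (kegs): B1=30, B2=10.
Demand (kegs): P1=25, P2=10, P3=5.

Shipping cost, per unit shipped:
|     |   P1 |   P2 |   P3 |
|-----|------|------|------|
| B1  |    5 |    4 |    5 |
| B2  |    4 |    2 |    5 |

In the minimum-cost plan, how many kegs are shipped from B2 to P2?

10

The minimum-cost plan:
  B1->P1: 25 × 5 = 125
  B1->P3: 5 × 5 = 25
  B2->P2: 10 × 2 = 20
Total cost = 170.
So B2→P2 carries 10 kegs.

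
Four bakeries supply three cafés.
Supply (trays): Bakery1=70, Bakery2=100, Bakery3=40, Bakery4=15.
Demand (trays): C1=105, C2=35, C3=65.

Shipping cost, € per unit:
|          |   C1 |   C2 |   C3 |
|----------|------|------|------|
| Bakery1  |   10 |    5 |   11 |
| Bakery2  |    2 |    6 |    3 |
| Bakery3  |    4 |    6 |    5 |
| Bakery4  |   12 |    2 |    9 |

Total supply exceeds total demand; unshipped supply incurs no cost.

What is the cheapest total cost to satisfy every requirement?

One minimum-cost allocation:
  Bakery1 to C1: 30 trays
  Bakery1 to C2: 20 trays
  Bakery2 to C1: 75 trays
  Bakery2 to C3: 25 trays
  Bakery3 to C3: 40 trays
  Bakery4 to C2: 15 trays
Total cost = €855.
(Supply check: Bakery1 ships 50; Bakery2 ships 100; Bakery3 ships 40; Bakery4 ships 15.)

855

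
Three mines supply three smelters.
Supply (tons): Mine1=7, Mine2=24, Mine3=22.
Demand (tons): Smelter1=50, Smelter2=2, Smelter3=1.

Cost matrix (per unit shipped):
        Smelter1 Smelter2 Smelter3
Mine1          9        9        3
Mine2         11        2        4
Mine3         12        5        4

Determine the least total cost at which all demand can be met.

565

One minimum-cost allocation:
  Mine1->Smelter1: 7 tons
  Mine2->Smelter1: 22 tons
  Mine2->Smelter2: 2 tons
  Mine3->Smelter1: 21 tons
  Mine3->Smelter3: 1 tons
Total cost = 565.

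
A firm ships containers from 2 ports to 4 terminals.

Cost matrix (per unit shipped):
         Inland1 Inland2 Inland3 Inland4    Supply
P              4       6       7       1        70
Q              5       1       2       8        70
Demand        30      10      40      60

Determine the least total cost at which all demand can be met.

A cheapest plan:
  P to Inland1: 10 × 4 = 40
  P to Inland4: 60 × 1 = 60
  Q to Inland1: 20 × 5 = 100
  Q to Inland2: 10 × 1 = 10
  Q to Inland3: 40 × 2 = 80
Total = 40 + 60 + 100 + 10 + 80 = 290.
(Supply check: P ships 70; Q ships 70.)

290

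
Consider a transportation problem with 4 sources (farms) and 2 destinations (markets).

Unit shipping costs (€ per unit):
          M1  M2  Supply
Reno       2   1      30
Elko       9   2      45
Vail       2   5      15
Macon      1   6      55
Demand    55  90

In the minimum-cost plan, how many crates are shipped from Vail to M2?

15

Solving gives:
  Reno–M2: 30 × €1 = €30
  Elko–M2: 45 × €2 = €90
  Vail–M2: 15 × €5 = €75
  Macon–M1: 55 × €1 = €55
Total cost = €250.
So Vail→M2 carries 15 crates.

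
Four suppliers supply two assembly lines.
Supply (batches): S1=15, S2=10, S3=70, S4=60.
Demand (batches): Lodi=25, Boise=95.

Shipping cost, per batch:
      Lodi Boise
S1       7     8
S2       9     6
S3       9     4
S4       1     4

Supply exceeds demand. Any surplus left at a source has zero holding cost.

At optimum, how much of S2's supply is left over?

Minimum-cost shipments:
  S3–Boise: 70 × 4 = 280
  S4–Lodi: 25 × 1 = 25
  S4–Boise: 25 × 4 = 100
Total cost = 405.
S2 ships 0 of its 10, leaving 10.

10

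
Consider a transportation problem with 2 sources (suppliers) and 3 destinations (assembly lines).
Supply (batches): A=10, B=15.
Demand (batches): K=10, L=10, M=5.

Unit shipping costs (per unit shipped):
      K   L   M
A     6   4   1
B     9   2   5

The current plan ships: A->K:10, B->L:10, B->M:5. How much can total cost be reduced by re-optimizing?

5

Current plan cost = 10·6 + 10·2 + 5·5 = 105.
Optimal plan:
  A–K: 5 × 6 = 30
  A–M: 5 × 1 = 5
  B–K: 5 × 9 = 45
  B–L: 10 × 2 = 20
Optimal cost = 100.
Saving = 105 − 100 = 5.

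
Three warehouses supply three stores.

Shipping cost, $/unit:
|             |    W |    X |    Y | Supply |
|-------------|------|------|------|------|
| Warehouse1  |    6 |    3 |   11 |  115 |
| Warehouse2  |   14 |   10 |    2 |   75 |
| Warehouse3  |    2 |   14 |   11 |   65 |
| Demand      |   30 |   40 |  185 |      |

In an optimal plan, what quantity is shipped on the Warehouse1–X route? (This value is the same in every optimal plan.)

The minimum-cost plan:
  Warehouse1→X: 40 units
  Warehouse1→Y: 75 units
  Warehouse2→Y: 75 units
  Warehouse3→W: 30 units
  Warehouse3→Y: 35 units
Total cost = $1540.
So Warehouse1→X carries 40 units.

40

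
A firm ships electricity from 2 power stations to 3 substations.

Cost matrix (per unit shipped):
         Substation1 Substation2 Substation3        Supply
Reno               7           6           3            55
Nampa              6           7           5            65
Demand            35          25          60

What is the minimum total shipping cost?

A cheapest plan:
  Reno->Substation3: 55 × 3 = 165
  Nampa->Substation1: 35 × 6 = 210
  Nampa->Substation2: 25 × 7 = 175
  Nampa->Substation3: 5 × 5 = 25
Total = 165 + 210 + 175 + 25 = 575.
(Supply check: Reno ships 55; Nampa ships 65.)

575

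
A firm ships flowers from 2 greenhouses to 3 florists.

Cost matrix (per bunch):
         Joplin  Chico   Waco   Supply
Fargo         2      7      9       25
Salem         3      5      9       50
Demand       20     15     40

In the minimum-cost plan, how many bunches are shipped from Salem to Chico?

15

The minimum-cost plan:
  Fargo to Joplin: 20 bunches
  Fargo to Waco: 5 bunches
  Salem to Chico: 15 bunches
  Salem to Waco: 35 bunches
Total cost = 475.
So Salem→Chico carries 15 bunches.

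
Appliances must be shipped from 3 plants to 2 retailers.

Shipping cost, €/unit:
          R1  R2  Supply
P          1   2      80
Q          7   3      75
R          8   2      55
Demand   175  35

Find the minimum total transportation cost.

835

A cheapest plan:
  P to R1: 80 units
  Q to R1: 75 units
  R to R1: 20 units
  R to R2: 35 units
Total cost = €835.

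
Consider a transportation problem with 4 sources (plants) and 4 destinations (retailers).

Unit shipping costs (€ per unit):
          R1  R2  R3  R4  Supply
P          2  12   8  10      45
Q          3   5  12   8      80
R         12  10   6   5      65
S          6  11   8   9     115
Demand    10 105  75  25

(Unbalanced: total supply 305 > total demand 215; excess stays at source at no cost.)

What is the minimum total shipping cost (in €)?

An optimal shipping plan:
  P–R1: 10 × €2 = €20
  Q–R2: 80 × €5 = €400
  R–R3: 40 × €6 = €240
  R–R4: 25 × €5 = €125
  S–R2: 25 × €11 = €275
  S–R3: 35 × €8 = €280
Total = 20 + 400 + 240 + 125 + 275 + 280 = €1340.
(Supply check: P ships 10; Q ships 80; R ships 65; S ships 60.)

1340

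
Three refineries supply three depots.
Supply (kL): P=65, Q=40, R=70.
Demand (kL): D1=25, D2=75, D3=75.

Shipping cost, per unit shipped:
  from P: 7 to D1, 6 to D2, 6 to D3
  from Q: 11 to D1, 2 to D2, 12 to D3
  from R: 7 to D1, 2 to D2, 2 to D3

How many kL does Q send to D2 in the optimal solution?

40

The minimum-cost plan:
  P–D1: 25 × 7 = 175
  P–D3: 40 × 6 = 240
  Q–D2: 40 × 2 = 80
  R–D2: 35 × 2 = 70
  R–D3: 35 × 2 = 70
Total cost = 635.
So Q→D2 carries 40 kL.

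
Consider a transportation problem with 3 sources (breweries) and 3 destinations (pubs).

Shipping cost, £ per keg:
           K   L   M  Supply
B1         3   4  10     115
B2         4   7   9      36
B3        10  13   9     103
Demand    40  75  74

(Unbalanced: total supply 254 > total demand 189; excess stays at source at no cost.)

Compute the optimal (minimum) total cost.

1086

Optimal allocation:
  B1 to K: 40 × £3 = £120
  B1 to L: 75 × £4 = £300
  B2 to M: 36 × £9 = £324
  B3 to M: 38 × £9 = £342
Total = 120 + 300 + 324 + 342 = £1086.
(Supply check: B1 ships 115; B2 ships 36; B3 ships 38.)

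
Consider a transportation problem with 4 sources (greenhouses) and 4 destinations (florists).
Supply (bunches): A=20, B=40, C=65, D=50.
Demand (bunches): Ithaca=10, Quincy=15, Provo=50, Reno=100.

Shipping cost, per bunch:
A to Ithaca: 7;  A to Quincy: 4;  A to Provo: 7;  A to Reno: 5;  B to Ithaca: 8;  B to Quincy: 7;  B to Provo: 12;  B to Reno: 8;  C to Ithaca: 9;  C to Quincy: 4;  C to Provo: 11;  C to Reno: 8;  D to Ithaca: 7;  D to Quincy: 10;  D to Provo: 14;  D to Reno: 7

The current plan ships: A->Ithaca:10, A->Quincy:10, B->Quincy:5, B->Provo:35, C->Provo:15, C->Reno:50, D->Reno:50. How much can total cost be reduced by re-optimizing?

Current plan cost = 10·7 + 10·4 + 5·7 + 35·12 + 15·11 + 50·8 + 50·7 = 1480.
Optimal plan:
  A→Provo: 20 bunches
  B→Reno: 40 bunches
  C→Quincy: 15 bunches
  C→Provo: 30 bunches
  C→Reno: 20 bunches
  D→Ithaca: 10 bunches
  D→Reno: 40 bunches
Optimal cost = 1360.
Saving = 1480 − 1360 = 120.

120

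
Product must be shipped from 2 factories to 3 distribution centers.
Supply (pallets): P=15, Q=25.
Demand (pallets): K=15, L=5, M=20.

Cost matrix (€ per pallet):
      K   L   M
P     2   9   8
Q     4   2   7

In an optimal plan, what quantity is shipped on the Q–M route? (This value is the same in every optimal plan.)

Solving gives:
  P to K: 15 × €2 = €30
  Q to L: 5 × €2 = €10
  Q to M: 20 × €7 = €140
Total cost = €180.
So Q→M carries 20 pallets.

20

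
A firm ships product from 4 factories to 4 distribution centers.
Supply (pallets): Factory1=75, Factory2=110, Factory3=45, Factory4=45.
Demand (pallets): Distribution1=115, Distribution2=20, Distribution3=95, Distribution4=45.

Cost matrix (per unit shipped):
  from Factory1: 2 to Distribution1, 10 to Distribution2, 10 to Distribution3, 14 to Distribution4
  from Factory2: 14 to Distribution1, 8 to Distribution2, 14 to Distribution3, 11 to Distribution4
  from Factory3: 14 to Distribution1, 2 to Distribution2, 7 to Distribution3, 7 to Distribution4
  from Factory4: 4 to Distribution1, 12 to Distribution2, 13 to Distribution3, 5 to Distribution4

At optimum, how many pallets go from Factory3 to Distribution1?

0

Solving gives:
  Factory1->Distribution1: 75 × 2 = 150
  Factory2->Distribution2: 20 × 8 = 160
  Factory2->Distribution3: 50 × 14 = 700
  Factory2->Distribution4: 40 × 11 = 440
  Factory3->Distribution3: 45 × 7 = 315
  Factory4->Distribution1: 40 × 4 = 160
  Factory4->Distribution4: 5 × 5 = 25
Total cost = 1950.
The route Factory3→Distribution1 is not used.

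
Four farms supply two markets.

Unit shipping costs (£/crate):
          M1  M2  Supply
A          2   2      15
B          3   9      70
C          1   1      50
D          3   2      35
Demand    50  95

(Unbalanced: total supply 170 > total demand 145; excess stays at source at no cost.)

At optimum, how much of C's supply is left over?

0

An optimal plan:
  A to M2: 15 × £2 = £30
  B to M1: 45 × £3 = £135
  C to M1: 5 × £1 = £5
  C to M2: 45 × £1 = £45
  D to M2: 35 × £2 = £70
Total cost = £285.
C ships 50 of its 50, leaving 0.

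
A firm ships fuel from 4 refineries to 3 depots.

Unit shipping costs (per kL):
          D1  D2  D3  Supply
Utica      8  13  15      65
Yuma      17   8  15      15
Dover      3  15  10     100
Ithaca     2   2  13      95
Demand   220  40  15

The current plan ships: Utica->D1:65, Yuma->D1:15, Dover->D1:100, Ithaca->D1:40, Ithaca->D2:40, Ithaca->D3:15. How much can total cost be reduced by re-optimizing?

Current plan cost = 65·8 + 15·17 + 100·3 + 40·2 + 40·2 + 15·13 = 1430.
Optimal plan:
  Utica→D1: 50 × 8 = 400
  Utica→D3: 15 × 15 = 225
  Yuma→D2: 15 × 8 = 120
  Dover→D1: 100 × 3 = 300
  Ithaca→D1: 70 × 2 = 140
  Ithaca→D2: 25 × 2 = 50
Optimal cost = 1235.
Saving = 1430 − 1235 = 195.

195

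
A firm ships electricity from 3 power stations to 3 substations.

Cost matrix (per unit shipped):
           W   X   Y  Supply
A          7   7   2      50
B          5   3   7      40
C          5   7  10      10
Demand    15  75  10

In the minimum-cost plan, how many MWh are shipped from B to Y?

Optimal shipments:
  A–W: 5 MWh
  A–X: 35 MWh
  A–Y: 10 MWh
  B–X: 40 MWh
  C–W: 10 MWh
Total cost = 470.
The route B→Y is not used.

0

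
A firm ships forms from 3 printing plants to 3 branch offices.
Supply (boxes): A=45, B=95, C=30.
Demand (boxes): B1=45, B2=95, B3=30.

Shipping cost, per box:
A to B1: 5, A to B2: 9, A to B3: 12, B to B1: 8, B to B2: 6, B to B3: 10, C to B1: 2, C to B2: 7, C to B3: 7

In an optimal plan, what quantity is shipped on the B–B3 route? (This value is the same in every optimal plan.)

0

Solving gives:
  A to B1: 45 × 5 = 225
  B to B2: 95 × 6 = 570
  C to B3: 30 × 7 = 210
Total cost = 1005.
The route B→B3 is not used.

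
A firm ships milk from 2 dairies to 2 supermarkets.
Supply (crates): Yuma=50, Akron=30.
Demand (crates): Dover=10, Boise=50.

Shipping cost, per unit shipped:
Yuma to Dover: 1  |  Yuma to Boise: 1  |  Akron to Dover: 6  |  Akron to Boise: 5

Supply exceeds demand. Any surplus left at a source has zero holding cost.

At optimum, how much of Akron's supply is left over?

Minimum-cost shipments:
  Yuma to Dover: 10 × 1 = 10
  Yuma to Boise: 40 × 1 = 40
  Akron to Boise: 10 × 5 = 50
Total cost = 100.
Akron ships 10 of its 30, leaving 20.

20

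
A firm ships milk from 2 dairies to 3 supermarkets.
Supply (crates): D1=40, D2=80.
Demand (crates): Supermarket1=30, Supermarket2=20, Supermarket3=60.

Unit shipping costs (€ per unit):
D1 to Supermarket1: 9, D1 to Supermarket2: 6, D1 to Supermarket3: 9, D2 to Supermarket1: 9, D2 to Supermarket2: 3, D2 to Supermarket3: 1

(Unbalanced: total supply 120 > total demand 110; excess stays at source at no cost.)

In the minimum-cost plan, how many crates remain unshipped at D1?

Minimum-cost shipments:
  D1–Supermarket1: 30 × €9 = €270
  D2–Supermarket2: 20 × €3 = €60
  D2–Supermarket3: 60 × €1 = €60
Total cost = €390.
D1 ships 30 of its 40, leaving 10.

10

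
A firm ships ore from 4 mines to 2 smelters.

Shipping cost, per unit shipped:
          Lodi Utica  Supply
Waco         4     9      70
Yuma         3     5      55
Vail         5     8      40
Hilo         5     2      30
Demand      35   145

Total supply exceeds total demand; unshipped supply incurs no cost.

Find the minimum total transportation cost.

An optimal shipping plan:
  Waco–Lodi: 35 × 4 = 140
  Waco–Utica: 20 × 9 = 180
  Yuma–Utica: 55 × 5 = 275
  Vail–Utica: 40 × 8 = 320
  Hilo–Utica: 30 × 2 = 60
Total = 140 + 180 + 275 + 320 + 60 = 975.

975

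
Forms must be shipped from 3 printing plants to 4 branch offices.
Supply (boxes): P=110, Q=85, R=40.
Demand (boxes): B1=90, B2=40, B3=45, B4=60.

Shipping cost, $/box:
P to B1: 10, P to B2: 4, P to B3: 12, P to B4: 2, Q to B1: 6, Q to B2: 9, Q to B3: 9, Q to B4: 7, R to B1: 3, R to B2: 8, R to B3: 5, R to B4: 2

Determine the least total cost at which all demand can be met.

A cheapest plan:
  P->B2: 40 × $4 = $160
  P->B3: 10 × $12 = $120
  P->B4: 60 × $2 = $120
  Q->B1: 85 × $6 = $510
  R->B1: 5 × $3 = $15
  R->B3: 35 × $5 = $175
Total = 160 + 120 + 120 + 510 + 15 + 175 = $1100.

1100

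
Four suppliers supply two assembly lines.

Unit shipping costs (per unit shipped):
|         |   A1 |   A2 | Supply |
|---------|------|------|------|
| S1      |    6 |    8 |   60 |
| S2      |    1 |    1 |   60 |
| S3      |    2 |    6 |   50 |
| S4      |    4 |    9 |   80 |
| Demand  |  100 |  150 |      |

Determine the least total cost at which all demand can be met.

An optimal shipping plan:
  S1–A2: 60 batches
  S2–A2: 60 batches
  S3–A1: 20 batches
  S3–A2: 30 batches
  S4–A1: 80 batches
Total cost = 1080.
(Supply check: S1 ships 60; S2 ships 60; S3 ships 50; S4 ships 80.)

1080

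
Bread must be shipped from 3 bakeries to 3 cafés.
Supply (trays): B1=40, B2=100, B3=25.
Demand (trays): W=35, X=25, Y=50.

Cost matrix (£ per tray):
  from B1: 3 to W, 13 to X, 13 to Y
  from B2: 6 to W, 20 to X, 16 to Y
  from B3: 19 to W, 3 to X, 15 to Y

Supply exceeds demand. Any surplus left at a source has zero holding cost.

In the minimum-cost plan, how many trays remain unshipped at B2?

55

Minimum-cost shipments:
  B1 to W: 35 × £3 = £105
  B1 to Y: 5 × £13 = £65
  B2 to Y: 45 × £16 = £720
  B3 to X: 25 × £3 = £75
Total cost = £965.
B2 ships 45 of its 100, leaving 55.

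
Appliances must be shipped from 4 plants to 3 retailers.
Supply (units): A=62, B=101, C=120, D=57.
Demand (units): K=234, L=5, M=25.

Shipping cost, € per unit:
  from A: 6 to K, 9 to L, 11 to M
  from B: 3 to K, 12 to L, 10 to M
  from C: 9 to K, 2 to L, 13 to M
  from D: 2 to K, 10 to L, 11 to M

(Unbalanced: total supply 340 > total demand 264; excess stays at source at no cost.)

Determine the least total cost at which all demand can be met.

1250

One minimum-cost allocation:
  A to K: 62 × €6 = €372
  B to K: 101 × €3 = €303
  C to K: 14 × €9 = €126
  C to L: 5 × €2 = €10
  C to M: 25 × €13 = €325
  D to K: 57 × €2 = €114
Total = 372 + 303 + 126 + 10 + 325 + 114 = €1250.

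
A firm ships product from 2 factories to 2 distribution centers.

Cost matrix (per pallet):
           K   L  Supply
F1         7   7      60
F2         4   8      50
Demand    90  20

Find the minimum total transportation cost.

A cheapest plan:
  F1->K: 40 × 7 = 280
  F1->L: 20 × 7 = 140
  F2->K: 50 × 4 = 200
Total = 280 + 140 + 200 = 620.

620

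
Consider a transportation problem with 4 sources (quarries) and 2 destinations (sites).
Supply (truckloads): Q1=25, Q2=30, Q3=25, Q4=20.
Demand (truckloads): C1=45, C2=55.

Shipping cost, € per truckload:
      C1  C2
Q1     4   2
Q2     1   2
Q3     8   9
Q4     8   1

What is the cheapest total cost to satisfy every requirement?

An optimal shipping plan:
  Q1 to C2: 25 × €2 = €50
  Q2 to C1: 30 × €1 = €30
  Q3 to C1: 15 × €8 = €120
  Q3 to C2: 10 × €9 = €90
  Q4 to C2: 20 × €1 = €20
Total = 50 + 30 + 120 + 90 + 20 = €310.
(Supply check: Q1 ships 25; Q2 ships 30; Q3 ships 25; Q4 ships 20.)

310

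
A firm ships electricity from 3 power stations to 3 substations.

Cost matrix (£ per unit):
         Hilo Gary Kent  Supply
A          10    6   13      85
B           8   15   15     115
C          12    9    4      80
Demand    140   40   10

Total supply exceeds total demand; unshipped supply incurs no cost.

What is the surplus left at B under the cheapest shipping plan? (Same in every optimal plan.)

0

An optimal plan:
  A→Hilo: 25 × £10 = £250
  A→Gary: 40 × £6 = £240
  B→Hilo: 115 × £8 = £920
  C→Kent: 10 × £4 = £40
Total cost = £1450.
B ships 115 of its 115, leaving 0.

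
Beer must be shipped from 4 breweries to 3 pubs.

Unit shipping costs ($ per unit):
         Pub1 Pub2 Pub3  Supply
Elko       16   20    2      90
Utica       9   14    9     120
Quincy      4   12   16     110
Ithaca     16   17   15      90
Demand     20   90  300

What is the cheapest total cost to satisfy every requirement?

One minimum-cost allocation:
  Elko–Pub3: 90 × $2 = $180
  Utica–Pub3: 120 × $9 = $1080
  Quincy–Pub1: 20 × $4 = $80
  Quincy–Pub2: 90 × $12 = $1080
  Ithaca–Pub3: 90 × $15 = $1350
Total = 180 + 1080 + 80 + 1080 + 1350 = $3770.

3770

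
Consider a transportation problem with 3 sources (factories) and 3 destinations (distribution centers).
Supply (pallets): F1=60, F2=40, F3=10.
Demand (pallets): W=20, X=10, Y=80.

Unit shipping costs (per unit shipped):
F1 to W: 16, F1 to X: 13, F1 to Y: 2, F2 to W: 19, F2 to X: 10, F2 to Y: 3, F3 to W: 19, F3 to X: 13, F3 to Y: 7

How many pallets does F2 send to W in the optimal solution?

0

The minimum-cost plan:
  F1→W: 10 × 16 = 160
  F1→Y: 50 × 2 = 100
  F2→X: 10 × 10 = 100
  F2→Y: 30 × 3 = 90
  F3→W: 10 × 19 = 190
Total cost = 640.
The route F2→W is not used.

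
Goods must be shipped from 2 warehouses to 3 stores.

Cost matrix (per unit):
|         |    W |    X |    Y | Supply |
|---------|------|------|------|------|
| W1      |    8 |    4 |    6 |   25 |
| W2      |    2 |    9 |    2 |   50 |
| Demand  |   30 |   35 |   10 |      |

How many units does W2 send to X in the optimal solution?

10

The minimum-cost plan:
  W1–X: 25 × 4 = 100
  W2–W: 30 × 2 = 60
  W2–X: 10 × 9 = 90
  W2–Y: 10 × 2 = 20
Total cost = 270.
So W2→X carries 10 units.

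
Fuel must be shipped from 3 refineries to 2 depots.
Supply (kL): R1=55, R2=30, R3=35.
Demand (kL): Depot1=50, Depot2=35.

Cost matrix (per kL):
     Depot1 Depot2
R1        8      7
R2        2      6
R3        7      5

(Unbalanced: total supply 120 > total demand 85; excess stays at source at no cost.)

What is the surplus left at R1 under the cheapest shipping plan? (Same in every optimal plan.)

35

Minimum-cost shipments:
  R1 to Depot1: 20 × 8 = 160
  R2 to Depot1: 30 × 2 = 60
  R3 to Depot2: 35 × 5 = 175
Total cost = 395.
R1 ships 20 of its 55, leaving 35.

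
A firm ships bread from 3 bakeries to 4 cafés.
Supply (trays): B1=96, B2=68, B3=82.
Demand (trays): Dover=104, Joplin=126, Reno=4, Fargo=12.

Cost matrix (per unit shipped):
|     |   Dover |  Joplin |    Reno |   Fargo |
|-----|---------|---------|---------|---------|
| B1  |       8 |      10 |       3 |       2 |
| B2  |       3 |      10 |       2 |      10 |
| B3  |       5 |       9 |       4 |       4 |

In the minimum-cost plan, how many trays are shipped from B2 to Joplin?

The minimum-cost plan:
  B1 to Joplin: 80 × 10 = 800
  B1 to Reno: 4 × 3 = 12
  B1 to Fargo: 12 × 2 = 24
  B2 to Dover: 68 × 3 = 204
  B3 to Dover: 36 × 5 = 180
  B3 to Joplin: 46 × 9 = 414
Total cost = 1634.
The route B2→Joplin is not used.

0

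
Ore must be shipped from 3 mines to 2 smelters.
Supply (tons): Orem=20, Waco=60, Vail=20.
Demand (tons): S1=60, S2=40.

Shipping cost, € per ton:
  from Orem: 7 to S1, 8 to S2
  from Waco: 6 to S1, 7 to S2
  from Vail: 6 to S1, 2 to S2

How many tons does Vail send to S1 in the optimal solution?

Solving gives:
  Orem->S1: 20 × €7 = €140
  Waco->S1: 40 × €6 = €240
  Waco->S2: 20 × €7 = €140
  Vail->S2: 20 × €2 = €40
Total cost = €560.
The route Vail→S1 is not used.

0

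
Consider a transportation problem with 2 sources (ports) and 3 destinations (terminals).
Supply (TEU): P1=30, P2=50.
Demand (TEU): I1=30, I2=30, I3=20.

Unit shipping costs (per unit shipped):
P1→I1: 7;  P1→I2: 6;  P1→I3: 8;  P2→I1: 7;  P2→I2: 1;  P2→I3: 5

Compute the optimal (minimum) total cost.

A cheapest plan:
  P1–I1: 30 × 7 = 210
  P2–I2: 30 × 1 = 30
  P2–I3: 20 × 5 = 100
Total = 210 + 30 + 100 = 340.

340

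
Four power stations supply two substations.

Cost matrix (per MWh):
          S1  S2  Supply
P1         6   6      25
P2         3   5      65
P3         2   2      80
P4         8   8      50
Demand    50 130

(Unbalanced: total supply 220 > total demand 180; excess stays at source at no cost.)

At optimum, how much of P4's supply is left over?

Minimum-cost shipments:
  P1 to S2: 25 × 6 = 150
  P2 to S1: 50 × 3 = 150
  P2 to S2: 15 × 5 = 75
  P3 to S2: 80 × 2 = 160
  P4 to S2: 10 × 8 = 80
Total cost = 615.
P4 ships 10 of its 50, leaving 40.

40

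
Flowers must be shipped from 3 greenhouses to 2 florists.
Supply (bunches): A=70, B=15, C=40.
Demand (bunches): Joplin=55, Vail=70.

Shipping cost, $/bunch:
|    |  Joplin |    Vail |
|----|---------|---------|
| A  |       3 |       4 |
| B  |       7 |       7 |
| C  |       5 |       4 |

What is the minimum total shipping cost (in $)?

Optimal allocation:
  A–Joplin: 55 × $3 = $165
  A–Vail: 15 × $4 = $60
  B–Vail: 15 × $7 = $105
  C–Vail: 40 × $4 = $160
Total = 165 + 60 + 105 + 160 = $490.
(Supply check: A ships 70; B ships 15; C ships 40.)

490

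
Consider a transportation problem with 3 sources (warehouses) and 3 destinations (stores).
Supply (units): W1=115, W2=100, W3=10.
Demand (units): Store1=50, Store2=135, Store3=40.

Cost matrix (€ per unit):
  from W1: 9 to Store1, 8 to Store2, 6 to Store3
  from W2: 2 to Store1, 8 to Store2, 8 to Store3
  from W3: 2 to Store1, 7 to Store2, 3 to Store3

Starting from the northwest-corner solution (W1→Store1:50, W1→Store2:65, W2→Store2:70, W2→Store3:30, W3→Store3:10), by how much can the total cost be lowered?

Current plan cost = 50·9 + 65·8 + 70·8 + 30·8 + 10·3 = €1800.
Optimal plan:
  W1 to Store2: 85 × €8 = €680
  W1 to Store3: 30 × €6 = €180
  W2 to Store1: 50 × €2 = €100
  W2 to Store2: 50 × €8 = €400
  W3 to Store3: 10 × €3 = €30
Optimal cost = €1390.
Saving = 1800 − 1390 = €410.

410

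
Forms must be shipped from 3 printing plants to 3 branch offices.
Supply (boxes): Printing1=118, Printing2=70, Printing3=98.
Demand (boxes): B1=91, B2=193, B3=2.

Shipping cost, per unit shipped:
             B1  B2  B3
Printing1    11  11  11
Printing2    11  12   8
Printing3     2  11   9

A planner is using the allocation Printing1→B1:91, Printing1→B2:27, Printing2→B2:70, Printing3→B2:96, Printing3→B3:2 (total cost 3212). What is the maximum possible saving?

Current plan cost = 91·11 + 27·11 + 70·12 + 96·11 + 2·9 = 3212.
Optimal plan:
  Printing1–B2: 118 × 11 = 1298
  Printing2–B2: 68 × 12 = 816
  Printing2–B3: 2 × 8 = 16
  Printing3–B1: 91 × 2 = 182
  Printing3–B2: 7 × 11 = 77
Optimal cost = 2389.
Saving = 3212 − 2389 = 823.

823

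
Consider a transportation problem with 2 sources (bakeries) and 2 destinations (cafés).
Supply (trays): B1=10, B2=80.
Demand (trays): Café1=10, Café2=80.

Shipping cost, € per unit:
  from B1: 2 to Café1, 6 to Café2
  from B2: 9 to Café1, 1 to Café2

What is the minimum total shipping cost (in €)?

100

One minimum-cost allocation:
  B1->Café1: 10 × €2 = €20
  B2->Café2: 80 × €1 = €80
Total = 20 + 80 = €100.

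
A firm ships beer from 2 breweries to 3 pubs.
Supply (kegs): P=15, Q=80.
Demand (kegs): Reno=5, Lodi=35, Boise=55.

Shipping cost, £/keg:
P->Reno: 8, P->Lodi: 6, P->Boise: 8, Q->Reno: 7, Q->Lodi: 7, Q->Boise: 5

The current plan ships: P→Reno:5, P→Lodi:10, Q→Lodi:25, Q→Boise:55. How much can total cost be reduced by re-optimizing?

Current plan cost = 5·8 + 10·6 + 25·7 + 55·5 = £550.
Optimal plan:
  P->Lodi: 15 kegs
  Q->Reno: 5 kegs
  Q->Lodi: 20 kegs
  Q->Boise: 55 kegs
Optimal cost = £540.
Saving = 550 − 540 = £10.

10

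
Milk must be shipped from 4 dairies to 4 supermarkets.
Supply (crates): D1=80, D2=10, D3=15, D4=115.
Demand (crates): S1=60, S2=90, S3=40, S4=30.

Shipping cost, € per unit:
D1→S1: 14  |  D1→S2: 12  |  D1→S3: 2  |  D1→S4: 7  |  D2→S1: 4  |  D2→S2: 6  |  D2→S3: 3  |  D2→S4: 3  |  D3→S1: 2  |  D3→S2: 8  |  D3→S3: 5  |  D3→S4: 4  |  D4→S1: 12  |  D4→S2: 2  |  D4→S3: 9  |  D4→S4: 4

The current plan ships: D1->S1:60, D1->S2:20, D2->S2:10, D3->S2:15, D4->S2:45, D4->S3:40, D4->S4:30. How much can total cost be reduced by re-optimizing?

Current plan cost = 60·14 + 20·12 + 10·6 + 15·8 + 45·2 + 40·9 + 30·4 = €1830.
Optimal plan:
  D1→S1: 35 crates
  D1→S3: 40 crates
  D1→S4: 5 crates
  D2→S1: 10 crates
  D3→S1: 15 crates
  D4→S2: 90 crates
  D4→S4: 25 crates
Optimal cost = €955.
Saving = 1830 − 955 = €875.

875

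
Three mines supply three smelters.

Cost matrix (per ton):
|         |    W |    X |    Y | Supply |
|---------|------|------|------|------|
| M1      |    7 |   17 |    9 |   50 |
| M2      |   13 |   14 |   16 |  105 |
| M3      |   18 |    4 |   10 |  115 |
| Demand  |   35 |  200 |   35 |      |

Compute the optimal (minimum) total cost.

2330

A cheapest plan:
  M1 to W: 15 × 7 = 105
  M1 to Y: 35 × 9 = 315
  M2 to W: 20 × 13 = 260
  M2 to X: 85 × 14 = 1190
  M3 to X: 115 × 4 = 460
Total = 105 + 315 + 260 + 1190 + 460 = 2330.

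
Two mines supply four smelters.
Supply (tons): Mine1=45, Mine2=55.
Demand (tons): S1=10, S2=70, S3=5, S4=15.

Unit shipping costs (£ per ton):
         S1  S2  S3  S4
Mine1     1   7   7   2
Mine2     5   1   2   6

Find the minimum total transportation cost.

235

A cheapest plan:
  Mine1–S1: 10 × £1 = £10
  Mine1–S2: 15 × £7 = £105
  Mine1–S3: 5 × £7 = £35
  Mine1–S4: 15 × £2 = £30
  Mine2–S2: 55 × £1 = £55
Total = 10 + 105 + 35 + 30 + 55 = £235.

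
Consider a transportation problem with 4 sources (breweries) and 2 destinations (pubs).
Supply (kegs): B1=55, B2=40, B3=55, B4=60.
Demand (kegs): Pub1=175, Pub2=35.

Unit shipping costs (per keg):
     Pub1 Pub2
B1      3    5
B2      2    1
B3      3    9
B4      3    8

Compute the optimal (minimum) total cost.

555

One minimum-cost allocation:
  B1–Pub1: 55 × 3 = 165
  B2–Pub1: 5 × 2 = 10
  B2–Pub2: 35 × 1 = 35
  B3–Pub1: 55 × 3 = 165
  B4–Pub1: 60 × 3 = 180
Total = 165 + 10 + 35 + 165 + 180 = 555.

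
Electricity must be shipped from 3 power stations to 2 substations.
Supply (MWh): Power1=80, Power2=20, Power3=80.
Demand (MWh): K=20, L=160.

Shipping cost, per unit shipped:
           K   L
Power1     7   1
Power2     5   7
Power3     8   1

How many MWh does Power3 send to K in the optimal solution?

The minimum-cost plan:
  Power1->L: 80 MWh
  Power2->K: 20 MWh
  Power3->L: 80 MWh
Total cost = 260.
The route Power3→K is not used.

0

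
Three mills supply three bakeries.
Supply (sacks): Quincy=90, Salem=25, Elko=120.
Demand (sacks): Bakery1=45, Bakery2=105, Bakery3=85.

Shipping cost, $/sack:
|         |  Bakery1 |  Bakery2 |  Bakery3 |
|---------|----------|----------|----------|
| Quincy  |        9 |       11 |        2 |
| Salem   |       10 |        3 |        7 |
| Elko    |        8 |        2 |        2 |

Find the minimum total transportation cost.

770

Optimal allocation:
  Quincy→Bakery1: 5 × $9 = $45
  Quincy→Bakery3: 85 × $2 = $170
  Salem→Bakery2: 25 × $3 = $75
  Elko→Bakery1: 40 × $8 = $320
  Elko→Bakery2: 80 × $2 = $160
Total = 45 + 170 + 75 + 320 + 160 = $770.
(Supply check: Quincy ships 90; Salem ships 25; Elko ships 120.)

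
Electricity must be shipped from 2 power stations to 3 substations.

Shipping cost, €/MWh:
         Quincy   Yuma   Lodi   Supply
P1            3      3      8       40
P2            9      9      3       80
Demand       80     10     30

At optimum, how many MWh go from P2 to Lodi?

30

Optimal shipments:
  P1→Quincy: 30 × €3 = €90
  P1→Yuma: 10 × €3 = €30
  P2→Quincy: 50 × €9 = €450
  P2→Lodi: 30 × €3 = €90
Total cost = €660.
So P2→Lodi carries 30 MWh.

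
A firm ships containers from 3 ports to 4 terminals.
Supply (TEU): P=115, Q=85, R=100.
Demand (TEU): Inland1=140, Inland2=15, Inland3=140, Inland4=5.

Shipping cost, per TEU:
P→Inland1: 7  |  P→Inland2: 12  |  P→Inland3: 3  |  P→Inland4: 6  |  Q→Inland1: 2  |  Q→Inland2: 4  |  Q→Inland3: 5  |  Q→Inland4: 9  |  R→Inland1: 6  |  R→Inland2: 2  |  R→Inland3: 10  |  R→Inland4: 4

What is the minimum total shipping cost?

1120

An optimal shipping plan:
  P->Inland3: 115 TEU
  Q->Inland1: 60 TEU
  Q->Inland3: 25 TEU
  R->Inland1: 80 TEU
  R->Inland2: 15 TEU
  R->Inland4: 5 TEU
Total cost = 1120.
(Supply check: P ships 115; Q ships 85; R ships 100.)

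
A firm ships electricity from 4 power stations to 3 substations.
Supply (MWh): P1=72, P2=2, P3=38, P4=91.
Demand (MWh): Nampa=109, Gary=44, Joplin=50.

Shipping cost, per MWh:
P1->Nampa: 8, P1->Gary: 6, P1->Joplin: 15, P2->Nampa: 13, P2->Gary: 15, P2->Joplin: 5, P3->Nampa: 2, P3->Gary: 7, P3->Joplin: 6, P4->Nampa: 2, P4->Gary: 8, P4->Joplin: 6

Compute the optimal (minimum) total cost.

948

Optimal allocation:
  P1 to Nampa: 28 × 8 = 224
  P1 to Gary: 44 × 6 = 264
  P2 to Joplin: 2 × 5 = 10
  P3 to Nampa: 38 × 2 = 76
  P4 to Nampa: 43 × 2 = 86
  P4 to Joplin: 48 × 6 = 288
Total = 224 + 264 + 10 + 76 + 86 + 288 = 948.
(Supply check: P1 ships 72; P2 ships 2; P3 ships 38; P4 ships 91.)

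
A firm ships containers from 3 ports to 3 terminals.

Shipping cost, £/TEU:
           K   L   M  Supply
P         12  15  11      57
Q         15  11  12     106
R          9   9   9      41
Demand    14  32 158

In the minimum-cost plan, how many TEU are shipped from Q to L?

Solving gives:
  P→M: 57 TEU
  Q→L: 32 TEU
  Q→M: 74 TEU
  R→K: 14 TEU
  R→M: 27 TEU
Total cost = £2236.
So Q→L carries 32 TEU.

32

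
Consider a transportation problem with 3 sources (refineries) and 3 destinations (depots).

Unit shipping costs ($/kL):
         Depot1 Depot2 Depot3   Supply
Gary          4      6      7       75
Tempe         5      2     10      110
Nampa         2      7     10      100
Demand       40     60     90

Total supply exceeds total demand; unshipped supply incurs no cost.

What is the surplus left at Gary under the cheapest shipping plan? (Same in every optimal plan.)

An optimal plan:
  Gary to Depot3: 75 kL
  Tempe to Depot2: 60 kL
  Tempe to Depot3: 15 kL
  Nampa to Depot1: 40 kL
Total cost = $875.
Gary ships 75 of its 75, leaving 0.

0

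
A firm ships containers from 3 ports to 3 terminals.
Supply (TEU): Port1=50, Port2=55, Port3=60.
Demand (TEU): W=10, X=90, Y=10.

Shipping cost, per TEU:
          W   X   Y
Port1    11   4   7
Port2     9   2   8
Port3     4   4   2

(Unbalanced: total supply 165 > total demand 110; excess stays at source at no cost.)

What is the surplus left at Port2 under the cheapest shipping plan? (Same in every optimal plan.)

0

An optimal plan:
  Port1 to X: 35 TEU
  Port2 to X: 55 TEU
  Port3 to W: 10 TEU
  Port3 to Y: 10 TEU
Total cost = 310.
Port2 ships 55 of its 55, leaving 0.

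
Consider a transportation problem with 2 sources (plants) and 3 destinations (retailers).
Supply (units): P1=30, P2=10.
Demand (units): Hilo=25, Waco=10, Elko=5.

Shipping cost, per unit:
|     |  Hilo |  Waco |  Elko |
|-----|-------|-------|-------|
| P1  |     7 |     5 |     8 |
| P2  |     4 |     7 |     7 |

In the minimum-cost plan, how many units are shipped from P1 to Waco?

Solving gives:
  P1 to Hilo: 15 × 7 = 105
  P1 to Waco: 10 × 5 = 50
  P1 to Elko: 5 × 8 = 40
  P2 to Hilo: 10 × 4 = 40
Total cost = 235.
So P1→Waco carries 10 units.

10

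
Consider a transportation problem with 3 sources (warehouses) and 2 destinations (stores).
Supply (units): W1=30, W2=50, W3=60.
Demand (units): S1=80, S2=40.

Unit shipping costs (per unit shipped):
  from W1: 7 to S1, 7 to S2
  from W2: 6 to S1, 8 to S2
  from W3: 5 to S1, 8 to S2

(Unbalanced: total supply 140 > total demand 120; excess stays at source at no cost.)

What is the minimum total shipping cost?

710

An optimal shipping plan:
  W1->S2: 30 × 7 = 210
  W2->S1: 20 × 6 = 120
  W2->S2: 10 × 8 = 80
  W3->S1: 60 × 5 = 300
Total = 210 + 120 + 80 + 300 = 710.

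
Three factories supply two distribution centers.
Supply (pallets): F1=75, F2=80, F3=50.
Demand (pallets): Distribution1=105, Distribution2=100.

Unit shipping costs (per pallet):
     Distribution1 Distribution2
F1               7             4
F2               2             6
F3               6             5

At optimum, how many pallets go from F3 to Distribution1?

Solving gives:
  F1 to Distribution2: 75 pallets
  F2 to Distribution1: 80 pallets
  F3 to Distribution1: 25 pallets
  F3 to Distribution2: 25 pallets
Total cost = 735.
So F3→Distribution1 carries 25 pallets.

25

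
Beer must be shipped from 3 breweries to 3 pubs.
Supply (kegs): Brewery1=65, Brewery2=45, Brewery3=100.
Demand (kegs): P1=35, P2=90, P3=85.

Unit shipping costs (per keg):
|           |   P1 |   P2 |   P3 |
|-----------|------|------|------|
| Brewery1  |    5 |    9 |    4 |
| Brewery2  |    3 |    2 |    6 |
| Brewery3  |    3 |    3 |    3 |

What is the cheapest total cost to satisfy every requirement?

One minimum-cost allocation:
  Brewery1 to P3: 65 × 4 = 260
  Brewery2 to P2: 45 × 2 = 90
  Brewery3 to P1: 35 × 3 = 105
  Brewery3 to P2: 45 × 3 = 135
  Brewery3 to P3: 20 × 3 = 60
Total = 260 + 90 + 105 + 135 + 60 = 650.
(Supply check: Brewery1 ships 65; Brewery2 ships 45; Brewery3 ships 100.)

650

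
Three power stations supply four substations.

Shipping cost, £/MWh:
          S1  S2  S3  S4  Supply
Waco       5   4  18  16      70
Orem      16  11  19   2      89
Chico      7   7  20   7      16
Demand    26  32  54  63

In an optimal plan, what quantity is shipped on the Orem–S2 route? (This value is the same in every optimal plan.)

0

Optimal shipments:
  Waco->S1: 10 × £5 = £50
  Waco->S2: 32 × £4 = £128
  Waco->S3: 28 × £18 = £504
  Orem->S3: 26 × £19 = £494
  Orem->S4: 63 × £2 = £126
  Chico->S1: 16 × £7 = £112
Total cost = £1414.
The route Orem→S2 is not used.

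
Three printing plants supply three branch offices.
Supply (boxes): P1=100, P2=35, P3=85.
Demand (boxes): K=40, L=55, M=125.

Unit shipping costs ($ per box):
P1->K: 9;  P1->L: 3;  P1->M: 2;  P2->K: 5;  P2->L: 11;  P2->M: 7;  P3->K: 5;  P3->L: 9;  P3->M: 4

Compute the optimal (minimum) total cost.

775

A cheapest plan:
  P1→L: 55 × $3 = $165
  P1→M: 45 × $2 = $90
  P2→K: 35 × $5 = $175
  P3→K: 5 × $5 = $25
  P3→M: 80 × $4 = $320
Total = 165 + 90 + 175 + 25 + 320 = $775.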